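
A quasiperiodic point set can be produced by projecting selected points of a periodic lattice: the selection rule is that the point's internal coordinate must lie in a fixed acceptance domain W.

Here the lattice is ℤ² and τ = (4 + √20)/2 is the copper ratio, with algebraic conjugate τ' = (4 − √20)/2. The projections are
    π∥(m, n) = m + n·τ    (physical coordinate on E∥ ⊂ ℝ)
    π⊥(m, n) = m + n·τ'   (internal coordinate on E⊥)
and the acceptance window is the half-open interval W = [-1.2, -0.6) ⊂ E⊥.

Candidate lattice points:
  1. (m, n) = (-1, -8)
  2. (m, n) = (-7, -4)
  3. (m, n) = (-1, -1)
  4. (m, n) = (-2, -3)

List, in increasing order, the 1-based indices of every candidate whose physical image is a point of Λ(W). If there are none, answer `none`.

3

Compute τ' = (4−√20)/2 = -0.23607, so π⊥(m,n) = m -0.23607·n.
candidate 1: (m,n)=(-1,-8) → π∥ = -1-8·τ ≈ -34.88854, π⊥ = -1-8·τ' ≈ 0.88854 ∉ [-1.2, -0.6) ⇒ out
candidate 2: (m,n)=(-7,-4) → π∥ = -7-4·τ ≈ -23.94427, π⊥ = -7-4·τ' ≈ -6.05573 ∉ [-1.2, -0.6) ⇒ out
candidate 3: (m,n)=(-1,-1) → π∥ = -1-1·τ ≈ -5.23607, π⊥ = -1-1·τ' ≈ -0.76393 ∈ [-1.2, -0.6) ⇒ IN Λ
candidate 4: (m,n)=(-2,-3) → π∥ = -2-3·τ ≈ -14.70820, π⊥ = -2-3·τ' ≈ -1.29180 ∉ [-1.2, -0.6) ⇒ out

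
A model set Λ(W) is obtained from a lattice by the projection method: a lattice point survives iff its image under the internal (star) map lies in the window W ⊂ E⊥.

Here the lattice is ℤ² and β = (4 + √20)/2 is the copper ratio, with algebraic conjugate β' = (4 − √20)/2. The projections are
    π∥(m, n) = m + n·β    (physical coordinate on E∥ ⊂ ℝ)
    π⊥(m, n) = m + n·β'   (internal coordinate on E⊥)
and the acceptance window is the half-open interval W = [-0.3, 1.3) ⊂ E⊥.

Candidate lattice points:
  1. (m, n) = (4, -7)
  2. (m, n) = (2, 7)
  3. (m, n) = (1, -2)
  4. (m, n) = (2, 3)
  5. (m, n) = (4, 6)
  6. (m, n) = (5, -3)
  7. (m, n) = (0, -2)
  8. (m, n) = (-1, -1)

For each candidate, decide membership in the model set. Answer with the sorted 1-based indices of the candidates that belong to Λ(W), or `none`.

Compute β' = (4−√20)/2 = -0.23607, so π⊥(m,n) = m -0.23607·n.
#1 (4,-7): internal coord 4 + (-7)·β' = +5.65248; +5.65248 ∉ [-0.3, 1.3) → out
#2 (2,7): internal coord 2 + (7)·β' = +0.34752; +0.34752 ∈ [-0.3, 1.3) → IN Λ
#3 (1,-2): internal coord 1 + (-2)·β' = +1.47214; +1.47214 ∉ [-0.3, 1.3) → out
#4 (2,3): internal coord 2 + (3)·β' = +1.29180; +1.29180 ∈ [-0.3, 1.3) → IN Λ
#5 (4,6): internal coord 4 + (6)·β' = +2.58359; +2.58359 ∉ [-0.3, 1.3) → out
#6 (5,-3): internal coord 5 + (-3)·β' = +5.70820; +5.70820 ∉ [-0.3, 1.3) → out
#7 (0,-2): internal coord 0 + (-2)·β' = +0.47214; +0.47214 ∈ [-0.3, 1.3) → IN Λ
#8 (-1,-1): internal coord -1 + (-1)·β' = -0.76393; -0.76393 ∉ [-0.3, 1.3) → out

2, 4, 7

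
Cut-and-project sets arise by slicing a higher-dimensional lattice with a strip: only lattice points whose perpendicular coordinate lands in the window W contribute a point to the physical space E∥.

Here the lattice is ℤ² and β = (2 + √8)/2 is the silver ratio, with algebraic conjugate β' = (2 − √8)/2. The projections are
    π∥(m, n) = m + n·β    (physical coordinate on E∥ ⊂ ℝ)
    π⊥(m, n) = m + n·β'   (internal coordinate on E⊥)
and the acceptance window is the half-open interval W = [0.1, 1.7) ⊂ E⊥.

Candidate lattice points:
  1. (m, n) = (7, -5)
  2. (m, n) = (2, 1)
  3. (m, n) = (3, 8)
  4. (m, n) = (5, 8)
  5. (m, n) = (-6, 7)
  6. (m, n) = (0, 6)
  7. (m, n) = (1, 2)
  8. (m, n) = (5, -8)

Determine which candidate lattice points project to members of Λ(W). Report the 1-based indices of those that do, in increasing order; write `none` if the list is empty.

2, 4, 7

Numerically β ≈ 2.41421 and β' = −1/β ≈ -0.41421.
#1 (7,-5): internal coord 7 + (-5)·β' = +9.07107; +9.07107 ∉ [0.1, 1.7) → out
#2 (2,1): internal coord 2 + (1)·β' = +1.58579; +1.58579 ∈ [0.1, 1.7) → IN Λ
#3 (3,8): internal coord 3 + (8)·β' = -0.31371; -0.31371 ∉ [0.1, 1.7) → out
#4 (5,8): internal coord 5 + (8)·β' = +1.68629; +1.68629 ∈ [0.1, 1.7) → IN Λ
#5 (-6,7): internal coord -6 + (7)·β' = -8.89949; -8.89949 ∉ [0.1, 1.7) → out
#6 (0,6): internal coord 0 + (6)·β' = -2.48528; -2.48528 ∉ [0.1, 1.7) → out
#7 (1,2): internal coord 1 + (2)·β' = +0.17157; +0.17157 ∈ [0.1, 1.7) → IN Λ
#8 (5,-8): internal coord 5 + (-8)·β' = +8.31371; +8.31371 ∉ [0.1, 1.7) → out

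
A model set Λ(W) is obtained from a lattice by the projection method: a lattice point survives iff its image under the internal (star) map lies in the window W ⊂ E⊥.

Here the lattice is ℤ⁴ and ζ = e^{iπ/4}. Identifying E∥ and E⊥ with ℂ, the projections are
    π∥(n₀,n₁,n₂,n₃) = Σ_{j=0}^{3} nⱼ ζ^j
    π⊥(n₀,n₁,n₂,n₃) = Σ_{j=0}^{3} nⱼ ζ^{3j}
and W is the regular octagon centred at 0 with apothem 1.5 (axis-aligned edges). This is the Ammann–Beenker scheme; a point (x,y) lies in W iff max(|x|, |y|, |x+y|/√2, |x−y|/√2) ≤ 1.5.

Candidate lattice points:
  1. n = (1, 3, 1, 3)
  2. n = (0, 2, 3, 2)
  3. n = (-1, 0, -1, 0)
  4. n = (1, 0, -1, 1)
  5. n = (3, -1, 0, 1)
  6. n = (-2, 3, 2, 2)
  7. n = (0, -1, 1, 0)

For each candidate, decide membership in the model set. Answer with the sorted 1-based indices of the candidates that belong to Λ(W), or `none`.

Internal map: ζ^{3j} for j=0..3 gives (1,0), (−√2/2,√2/2), (0,−1), (√2/2,√2/2).
candidate 1: n = (1, 3, 1, 3) → π⊥ ≈ (+1.0000, +3.2426); max(|x|,|y|,|x±y|/√2) = 3.2426 > 1.5 ⇒ ∉ W
candidate 2: n = (0, 2, 3, 2) → π⊥ ≈ (+0.0000, -0.1716); max(|x|,|y|,|x±y|/√2) = 0.1716 ≤ 1.5 ⇒ ∈ W
candidate 3: n = (-1, 0, -1, 0) → π⊥ ≈ (-1.0000, +1.0000); max(|x|,|y|,|x±y|/√2) = 1.4142 ≤ 1.5 ⇒ ∈ W
candidate 4: n = (1, 0, -1, 1) → π⊥ ≈ (+1.7071, +1.7071); max(|x|,|y|,|x±y|/√2) = 2.4142 > 1.5 ⇒ ∉ W
candidate 5: n = (3, -1, 0, 1) → π⊥ ≈ (+4.4142, +0.0000); max(|x|,|y|,|x±y|/√2) = 4.4142 > 1.5 ⇒ ∉ W
candidate 6: n = (-2, 3, 2, 2) → π⊥ ≈ (-2.7071, +1.5355); max(|x|,|y|,|x±y|/√2) = 3.0000 > 1.5 ⇒ ∉ W
candidate 7: n = (0, -1, 1, 0) → π⊥ ≈ (+0.7071, -1.7071); max(|x|,|y|,|x±y|/√2) = 1.7071 > 1.5 ⇒ ∉ W

2, 3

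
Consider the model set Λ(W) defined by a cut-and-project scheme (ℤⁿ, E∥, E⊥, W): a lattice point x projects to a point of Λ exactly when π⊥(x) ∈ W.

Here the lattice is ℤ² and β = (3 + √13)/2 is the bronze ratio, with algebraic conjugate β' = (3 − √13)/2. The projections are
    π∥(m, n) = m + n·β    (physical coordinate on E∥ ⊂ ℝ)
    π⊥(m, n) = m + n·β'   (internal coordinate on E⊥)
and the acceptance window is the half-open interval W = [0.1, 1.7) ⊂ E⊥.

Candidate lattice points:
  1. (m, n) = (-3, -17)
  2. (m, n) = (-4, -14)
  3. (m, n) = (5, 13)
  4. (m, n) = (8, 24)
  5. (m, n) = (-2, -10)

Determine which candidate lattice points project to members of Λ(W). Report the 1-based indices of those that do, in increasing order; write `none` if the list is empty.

2, 3, 4, 5

Numerically β ≈ 3.302776 and β' = −1/β ≈ -0.302776.
#1 (-3,-17): internal coord -3 + (-17)·β' = +2.147186; +2.147186 ∉ [0.1, 1.7) → out
#2 (-4,-14): internal coord -4 + (-14)·β' = +0.238859; +0.238859 ∈ [0.1, 1.7) → IN Λ
#3 (5,13): internal coord 5 + (13)·β' = +1.063917; +1.063917 ∈ [0.1, 1.7) → IN Λ
#4 (8,24): internal coord 8 + (24)·β' = +0.733385; +0.733385 ∈ [0.1, 1.7) → IN Λ
#5 (-2,-10): internal coord -2 + (-10)·β' = +1.027756; +1.027756 ∈ [0.1, 1.7) → IN Λ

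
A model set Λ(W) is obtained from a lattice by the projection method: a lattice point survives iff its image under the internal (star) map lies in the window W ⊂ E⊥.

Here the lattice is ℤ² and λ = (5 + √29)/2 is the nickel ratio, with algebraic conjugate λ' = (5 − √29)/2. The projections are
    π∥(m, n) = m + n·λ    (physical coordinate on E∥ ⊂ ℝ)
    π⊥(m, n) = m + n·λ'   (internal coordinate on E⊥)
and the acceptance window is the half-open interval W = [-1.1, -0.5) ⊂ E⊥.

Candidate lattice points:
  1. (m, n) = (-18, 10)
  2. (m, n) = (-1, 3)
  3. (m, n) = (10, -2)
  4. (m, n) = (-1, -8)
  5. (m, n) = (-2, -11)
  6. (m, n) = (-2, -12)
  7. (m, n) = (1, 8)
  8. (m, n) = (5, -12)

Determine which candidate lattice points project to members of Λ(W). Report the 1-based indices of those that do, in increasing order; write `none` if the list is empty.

7

λ' = (5−√29)/2 ≈ -0.1926.
candidate 1: (m,n)=(-18,10) → π∥ = -18+10·λ ≈ 33.9258, π⊥ = -18+10·λ' ≈ -19.9258 ∉ [-1.1, -0.5) ⇒ out
candidate 2: (m,n)=(-1,3) → π∥ = -1+3·λ ≈ 14.5777, π⊥ = -1+3·λ' ≈ -1.5777 ∉ [-1.1, -0.5) ⇒ out
candidate 3: (m,n)=(10,-2) → π∥ = 10-2·λ ≈ -0.3852, π⊥ = 10-2·λ' ≈ 10.3852 ∉ [-1.1, -0.5) ⇒ out
candidate 4: (m,n)=(-1,-8) → π∥ = -1-8·λ ≈ -42.5407, π⊥ = -1-8·λ' ≈ 0.5407 ∉ [-1.1, -0.5) ⇒ out
candidate 5: (m,n)=(-2,-11) → π∥ = -2-11·λ ≈ -59.1184, π⊥ = -2-11·λ' ≈ 0.1184 ∉ [-1.1, -0.5) ⇒ out
candidate 6: (m,n)=(-2,-12) → π∥ = -2-12·λ ≈ -64.3110, π⊥ = -2-12·λ' ≈ 0.3110 ∉ [-1.1, -0.5) ⇒ out
candidate 7: (m,n)=(1,8) → π∥ = 1+8·λ ≈ 42.5407, π⊥ = 1+8·λ' ≈ -0.5407 ∈ [-1.1, -0.5) ⇒ IN Λ
candidate 8: (m,n)=(5,-12) → π∥ = 5-12·λ ≈ -57.3110, π⊥ = 5-12·λ' ≈ 7.3110 ∉ [-1.1, -0.5) ⇒ out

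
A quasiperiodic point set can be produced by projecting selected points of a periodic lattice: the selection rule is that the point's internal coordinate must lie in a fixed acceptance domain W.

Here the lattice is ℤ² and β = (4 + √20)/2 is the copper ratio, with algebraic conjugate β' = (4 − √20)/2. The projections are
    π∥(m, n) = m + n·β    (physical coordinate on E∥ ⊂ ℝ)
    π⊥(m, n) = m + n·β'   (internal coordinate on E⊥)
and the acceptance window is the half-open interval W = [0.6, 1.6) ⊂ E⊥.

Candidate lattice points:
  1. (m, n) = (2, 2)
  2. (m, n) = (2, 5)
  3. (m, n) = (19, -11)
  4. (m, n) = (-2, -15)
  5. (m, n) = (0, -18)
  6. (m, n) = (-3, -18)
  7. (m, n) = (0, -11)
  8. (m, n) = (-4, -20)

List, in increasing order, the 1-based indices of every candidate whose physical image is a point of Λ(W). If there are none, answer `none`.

Compute β' = (4−√20)/2 = -0.236068, so π⊥(m,n) = m -0.236068·n.
[1] lift (2,2): star map gives 1.527864; window check 0.6 ≤ 1.527864 < 1.6 is true → IN Λ
[2] lift (2,5): star map gives 0.819660; window check 0.6 ≤ 0.819660 < 1.6 is true → IN Λ
[3] lift (19,-11): star map gives 21.596748; window check 0.6 ≤ 21.596748 < 1.6 is false → out
[4] lift (-2,-15): star map gives 1.541020; window check 0.6 ≤ 1.541020 < 1.6 is true → IN Λ
[5] lift (0,-18): star map gives 4.249224; window check 0.6 ≤ 4.249224 < 1.6 is false → out
[6] lift (-3,-18): star map gives 1.249224; window check 0.6 ≤ 1.249224 < 1.6 is true → IN Λ
[7] lift (0,-11): star map gives 2.596748; window check 0.6 ≤ 2.596748 < 1.6 is false → out
[8] lift (-4,-20): star map gives 0.721360; window check 0.6 ≤ 0.721360 < 1.6 is true → IN Λ

1, 2, 4, 6, 8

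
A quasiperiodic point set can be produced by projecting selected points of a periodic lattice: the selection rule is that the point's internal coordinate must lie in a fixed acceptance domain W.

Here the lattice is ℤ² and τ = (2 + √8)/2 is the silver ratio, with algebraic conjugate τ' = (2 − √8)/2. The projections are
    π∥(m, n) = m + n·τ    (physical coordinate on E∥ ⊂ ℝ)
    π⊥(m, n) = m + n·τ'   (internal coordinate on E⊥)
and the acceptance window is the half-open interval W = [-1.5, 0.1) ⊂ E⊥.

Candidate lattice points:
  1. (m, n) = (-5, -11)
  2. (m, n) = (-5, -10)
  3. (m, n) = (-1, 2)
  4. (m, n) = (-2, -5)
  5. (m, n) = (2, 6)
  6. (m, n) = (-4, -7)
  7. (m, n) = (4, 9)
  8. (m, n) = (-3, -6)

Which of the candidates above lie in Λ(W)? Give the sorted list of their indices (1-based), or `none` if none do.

1, 2, 4, 5, 6, 8

Compute τ' = (2−√8)/2 = -0.41421, so π⊥(m,n) = m -0.41421·n.
candidate 1: (m,n)=(-5,-11) → π∥ = -5-11·τ ≈ -31.55635, π⊥ = -5-11·τ' ≈ -0.44365 ∈ [-1.5, 0.1) ⇒ IN Λ
candidate 2: (m,n)=(-5,-10) → π∥ = -5-10·τ ≈ -29.14214, π⊥ = -5-10·τ' ≈ -0.85786 ∈ [-1.5, 0.1) ⇒ IN Λ
candidate 3: (m,n)=(-1,2) → π∥ = -1+2·τ ≈ 3.82843, π⊥ = -1+2·τ' ≈ -1.82843 ∉ [-1.5, 0.1) ⇒ out
candidate 4: (m,n)=(-2,-5) → π∥ = -2-5·τ ≈ -14.07107, π⊥ = -2-5·τ' ≈ 0.07107 ∈ [-1.5, 0.1) ⇒ IN Λ
candidate 5: (m,n)=(2,6) → π∥ = 2+6·τ ≈ 16.48528, π⊥ = 2+6·τ' ≈ -0.48528 ∈ [-1.5, 0.1) ⇒ IN Λ
candidate 6: (m,n)=(-4,-7) → π∥ = -4-7·τ ≈ -20.89949, π⊥ = -4-7·τ' ≈ -1.10051 ∈ [-1.5, 0.1) ⇒ IN Λ
candidate 7: (m,n)=(4,9) → π∥ = 4+9·τ ≈ 25.72792, π⊥ = 4+9·τ' ≈ 0.27208 ∉ [-1.5, 0.1) ⇒ out
candidate 8: (m,n)=(-3,-6) → π∥ = -3-6·τ ≈ -17.48528, π⊥ = -3-6·τ' ≈ -0.51472 ∈ [-1.5, 0.1) ⇒ IN Λ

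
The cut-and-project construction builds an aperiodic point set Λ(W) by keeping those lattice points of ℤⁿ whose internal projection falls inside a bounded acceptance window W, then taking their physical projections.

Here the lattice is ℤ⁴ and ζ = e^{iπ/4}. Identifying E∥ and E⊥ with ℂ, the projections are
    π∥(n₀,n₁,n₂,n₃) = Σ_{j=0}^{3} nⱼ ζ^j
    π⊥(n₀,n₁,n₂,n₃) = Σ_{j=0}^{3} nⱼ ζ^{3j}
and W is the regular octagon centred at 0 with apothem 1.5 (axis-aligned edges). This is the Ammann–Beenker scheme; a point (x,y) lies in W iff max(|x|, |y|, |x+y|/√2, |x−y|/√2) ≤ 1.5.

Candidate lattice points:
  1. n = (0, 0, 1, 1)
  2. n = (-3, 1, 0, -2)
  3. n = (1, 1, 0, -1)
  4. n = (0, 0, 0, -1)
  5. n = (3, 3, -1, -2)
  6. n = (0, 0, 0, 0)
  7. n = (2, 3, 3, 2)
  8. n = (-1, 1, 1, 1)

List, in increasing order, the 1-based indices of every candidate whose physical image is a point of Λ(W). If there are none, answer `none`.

1, 3, 4, 6, 7, 8

Internal map: ζ^{3j} for j=0..3 gives (1,0), (−√2/2,√2/2), (0,−1), (√2/2,√2/2).
candidate 1: n = (0, 0, 1, 1) → π⊥ ≈ (+0.707107, -0.292893); max(|x|,|y|,|x±y|/√2) = 0.707107 ≤ 1.5 ⇒ ∈ W
candidate 2: n = (-3, 1, 0, -2) → π⊥ ≈ (-5.121320, -0.707107); max(|x|,|y|,|x±y|/√2) = 5.121320 > 1.5 ⇒ ∉ W
candidate 3: n = (1, 1, 0, -1) → π⊥ ≈ (-0.414214, +0.000000); max(|x|,|y|,|x±y|/√2) = 0.414214 ≤ 1.5 ⇒ ∈ W
candidate 4: n = (0, 0, 0, -1) → π⊥ ≈ (-0.707107, -0.707107); max(|x|,|y|,|x±y|/√2) = 1.000000 ≤ 1.5 ⇒ ∈ W
candidate 5: n = (3, 3, -1, -2) → π⊥ ≈ (-0.535534, +1.707107); max(|x|,|y|,|x±y|/√2) = 1.707107 > 1.5 ⇒ ∉ W
candidate 6: n = (0, 0, 0, 0) → π⊥ ≈ (+0.000000, +0.000000); max(|x|,|y|,|x±y|/√2) = 0.000000 ≤ 1.5 ⇒ ∈ W
candidate 7: n = (2, 3, 3, 2) → π⊥ ≈ (+1.292893, +0.535534); max(|x|,|y|,|x±y|/√2) = 1.292893 ≤ 1.5 ⇒ ∈ W
candidate 8: n = (-1, 1, 1, 1) → π⊥ ≈ (-1.000000, +0.414214); max(|x|,|y|,|x±y|/√2) = 1.000000 ≤ 1.5 ⇒ ∈ W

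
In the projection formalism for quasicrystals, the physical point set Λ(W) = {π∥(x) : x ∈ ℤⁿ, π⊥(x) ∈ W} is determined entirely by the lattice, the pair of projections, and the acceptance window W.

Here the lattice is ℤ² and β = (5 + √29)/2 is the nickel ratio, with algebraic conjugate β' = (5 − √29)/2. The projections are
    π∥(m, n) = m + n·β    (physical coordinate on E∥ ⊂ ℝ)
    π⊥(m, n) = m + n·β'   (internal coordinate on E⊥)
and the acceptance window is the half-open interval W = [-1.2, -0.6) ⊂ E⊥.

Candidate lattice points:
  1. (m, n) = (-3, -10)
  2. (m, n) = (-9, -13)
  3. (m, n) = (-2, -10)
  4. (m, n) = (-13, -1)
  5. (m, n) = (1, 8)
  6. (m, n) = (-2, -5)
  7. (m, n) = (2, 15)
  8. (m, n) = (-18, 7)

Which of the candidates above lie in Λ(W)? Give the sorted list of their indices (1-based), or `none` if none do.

β' = (5−√29)/2 ≈ -0.1926.
#1 (-3,-10): internal coord -3 + (-10)·β' = -1.0742; -1.0742 ∈ [-1.2, -0.6) → IN Λ
#2 (-9,-13): internal coord -9 + (-13)·β' = -6.4964; -6.4964 ∉ [-1.2, -0.6) → out
#3 (-2,-10): internal coord -2 + (-10)·β' = -0.0742; -0.0742 ∉ [-1.2, -0.6) → out
#4 (-13,-1): internal coord -13 + (-1)·β' = -12.8074; -12.8074 ∉ [-1.2, -0.6) → out
#5 (1,8): internal coord 1 + (8)·β' = -0.5407; -0.5407 ∉ [-1.2, -0.6) → out
#6 (-2,-5): internal coord -2 + (-5)·β' = -1.0371; -1.0371 ∈ [-1.2, -0.6) → IN Λ
#7 (2,15): internal coord 2 + (15)·β' = -0.8887; -0.8887 ∈ [-1.2, -0.6) → IN Λ
#8 (-18,7): internal coord -18 + (7)·β' = -19.3481; -19.3481 ∉ [-1.2, -0.6) → out

1, 6, 7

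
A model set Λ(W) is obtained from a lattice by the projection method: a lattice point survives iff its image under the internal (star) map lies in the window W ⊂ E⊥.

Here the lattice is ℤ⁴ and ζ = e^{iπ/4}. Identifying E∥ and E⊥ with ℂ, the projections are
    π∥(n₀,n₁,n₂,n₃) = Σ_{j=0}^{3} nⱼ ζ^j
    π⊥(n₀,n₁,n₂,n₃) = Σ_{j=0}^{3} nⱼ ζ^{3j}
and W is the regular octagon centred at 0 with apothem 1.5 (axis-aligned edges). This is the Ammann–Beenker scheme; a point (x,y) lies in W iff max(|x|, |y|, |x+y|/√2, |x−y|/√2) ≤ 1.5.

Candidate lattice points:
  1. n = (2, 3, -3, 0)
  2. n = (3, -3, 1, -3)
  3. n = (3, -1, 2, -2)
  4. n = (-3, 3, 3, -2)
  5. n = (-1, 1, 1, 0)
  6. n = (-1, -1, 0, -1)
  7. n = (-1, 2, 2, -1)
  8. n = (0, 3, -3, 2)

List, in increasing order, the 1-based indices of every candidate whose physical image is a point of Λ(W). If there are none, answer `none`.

With ζ = e^{iπ/4} the internal vectors are ζ^0,ζ^3,ζ^6,ζ^9.
candidate 1: n = (2, 3, -3, 0) → π⊥ ≈ (-0.1213, +5.1213); max(|x|,|y|,|x±y|/√2) = 5.1213 > 1.5 ⇒ ∉ W
candidate 2: n = (3, -3, 1, -3) → π⊥ ≈ (+3.0000, -5.2426); max(|x|,|y|,|x±y|/√2) = 5.8284 > 1.5 ⇒ ∉ W
candidate 3: n = (3, -1, 2, -2) → π⊥ ≈ (+2.2929, -4.1213); max(|x|,|y|,|x±y|/√2) = 4.5355 > 1.5 ⇒ ∉ W
candidate 4: n = (-3, 3, 3, -2) → π⊥ ≈ (-6.5355, -2.2929); max(|x|,|y|,|x±y|/√2) = 6.5355 > 1.5 ⇒ ∉ W
candidate 5: n = (-1, 1, 1, 0) → π⊥ ≈ (-1.7071, -0.2929); max(|x|,|y|,|x±y|/√2) = 1.7071 > 1.5 ⇒ ∉ W
candidate 6: n = (-1, -1, 0, -1) → π⊥ ≈ (-1.0000, -1.4142); max(|x|,|y|,|x±y|/√2) = 1.7071 > 1.5 ⇒ ∉ W
candidate 7: n = (-1, 2, 2, -1) → π⊥ ≈ (-3.1213, -1.2929); max(|x|,|y|,|x±y|/√2) = 3.1213 > 1.5 ⇒ ∉ W
candidate 8: n = (0, 3, -3, 2) → π⊥ ≈ (-0.7071, +6.5355); max(|x|,|y|,|x±y|/√2) = 6.5355 > 1.5 ⇒ ∉ W

none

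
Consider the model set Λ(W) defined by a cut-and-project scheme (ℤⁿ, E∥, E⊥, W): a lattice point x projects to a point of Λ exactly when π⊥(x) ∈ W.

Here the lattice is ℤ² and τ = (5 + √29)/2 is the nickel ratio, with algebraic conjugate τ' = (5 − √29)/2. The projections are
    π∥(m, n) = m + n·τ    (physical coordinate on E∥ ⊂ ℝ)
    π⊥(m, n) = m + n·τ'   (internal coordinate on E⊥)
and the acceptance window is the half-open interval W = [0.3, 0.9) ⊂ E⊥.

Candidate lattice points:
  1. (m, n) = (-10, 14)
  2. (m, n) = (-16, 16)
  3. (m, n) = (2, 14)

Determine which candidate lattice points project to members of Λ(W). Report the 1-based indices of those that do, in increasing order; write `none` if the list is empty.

Numerically τ ≈ 5.1926 and τ' = −1/τ ≈ -0.1926.
#1 (-10,14): internal coord -10 + (14)·τ' = -12.6962; -12.6962 ∉ [0.3, 0.9) → out
#2 (-16,16): internal coord -16 + (16)·τ' = -19.0813; -19.0813 ∉ [0.3, 0.9) → out
#3 (2,14): internal coord 2 + (14)·τ' = -0.6962; -0.6962 ∉ [0.3, 0.9) → out

none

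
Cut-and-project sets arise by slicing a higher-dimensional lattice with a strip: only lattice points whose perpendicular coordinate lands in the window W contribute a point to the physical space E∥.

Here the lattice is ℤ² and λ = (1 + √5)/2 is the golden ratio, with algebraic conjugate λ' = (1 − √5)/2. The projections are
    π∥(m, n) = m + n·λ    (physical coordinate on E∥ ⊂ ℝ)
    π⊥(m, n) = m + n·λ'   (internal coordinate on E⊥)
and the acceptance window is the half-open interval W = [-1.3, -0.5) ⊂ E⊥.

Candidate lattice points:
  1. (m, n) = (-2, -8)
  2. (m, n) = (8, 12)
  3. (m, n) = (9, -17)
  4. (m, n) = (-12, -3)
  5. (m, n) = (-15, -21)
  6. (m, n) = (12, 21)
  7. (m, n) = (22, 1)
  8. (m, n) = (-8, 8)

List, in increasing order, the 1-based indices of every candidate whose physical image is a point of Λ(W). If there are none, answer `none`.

6

λ' = (1−√5)/2 ≈ -0.6180.
candidate 1: (m,n)=(-2,-8) → π∥ = -2-8·λ ≈ -14.9443, π⊥ = -2-8·λ' ≈ 2.9443 ∉ [-1.3, -0.5) ⇒ out
candidate 2: (m,n)=(8,12) → π∥ = 8+12·λ ≈ 27.4164, π⊥ = 8+12·λ' ≈ 0.5836 ∉ [-1.3, -0.5) ⇒ out
candidate 3: (m,n)=(9,-17) → π∥ = 9-17·λ ≈ -18.5066, π⊥ = 9-17·λ' ≈ 19.5066 ∉ [-1.3, -0.5) ⇒ out
candidate 4: (m,n)=(-12,-3) → π∥ = -12-3·λ ≈ -16.8541, π⊥ = -12-3·λ' ≈ -10.1459 ∉ [-1.3, -0.5) ⇒ out
candidate 5: (m,n)=(-15,-21) → π∥ = -15-21·λ ≈ -48.9787, π⊥ = -15-21·λ' ≈ -2.0213 ∉ [-1.3, -0.5) ⇒ out
candidate 6: (m,n)=(12,21) → π∥ = 12+21·λ ≈ 45.9787, π⊥ = 12+21·λ' ≈ -0.9787 ∈ [-1.3, -0.5) ⇒ IN Λ
candidate 7: (m,n)=(22,1) → π∥ = 22+1·λ ≈ 23.6180, π⊥ = 22+1·λ' ≈ 21.3820 ∉ [-1.3, -0.5) ⇒ out
candidate 8: (m,n)=(-8,8) → π∥ = -8+8·λ ≈ 4.9443, π⊥ = -8+8·λ' ≈ -12.9443 ∉ [-1.3, -0.5) ⇒ out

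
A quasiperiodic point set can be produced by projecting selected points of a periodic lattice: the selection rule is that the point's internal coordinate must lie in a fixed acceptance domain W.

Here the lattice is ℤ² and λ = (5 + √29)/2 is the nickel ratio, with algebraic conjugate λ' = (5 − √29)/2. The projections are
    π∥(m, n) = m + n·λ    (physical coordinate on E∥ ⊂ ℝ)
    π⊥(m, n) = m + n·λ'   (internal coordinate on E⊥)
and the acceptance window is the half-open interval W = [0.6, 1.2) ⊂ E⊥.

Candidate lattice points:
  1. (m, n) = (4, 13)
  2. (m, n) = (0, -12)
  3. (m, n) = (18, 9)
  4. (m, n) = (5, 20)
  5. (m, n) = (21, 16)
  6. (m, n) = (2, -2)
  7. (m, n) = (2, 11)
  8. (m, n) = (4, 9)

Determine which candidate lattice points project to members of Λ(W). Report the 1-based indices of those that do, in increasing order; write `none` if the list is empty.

4

Numerically λ ≈ 5.19258 and λ' = −1/λ ≈ -0.19258.
candidate 1: (m,n)=(4,13) → π∥ = 4+13·λ ≈ 71.50357, π⊥ = 4+13·λ' ≈ 1.49643 ∉ [0.6, 1.2) ⇒ out
candidate 2: (m,n)=(0,-12) → π∥ = 0-12·λ ≈ -62.31099, π⊥ = 0-12·λ' ≈ 2.31099 ∉ [0.6, 1.2) ⇒ out
candidate 3: (m,n)=(18,9) → π∥ = 18+9·λ ≈ 64.73324, π⊥ = 18+9·λ' ≈ 16.26676 ∉ [0.6, 1.2) ⇒ out
candidate 4: (m,n)=(5,20) → π∥ = 5+20·λ ≈ 108.85165, π⊥ = 5+20·λ' ≈ 1.14835 ∈ [0.6, 1.2) ⇒ IN Λ
candidate 5: (m,n)=(21,16) → π∥ = 21+16·λ ≈ 104.08132, π⊥ = 21+16·λ' ≈ 17.91868 ∉ [0.6, 1.2) ⇒ out
candidate 6: (m,n)=(2,-2) → π∥ = 2-2·λ ≈ -8.38516, π⊥ = 2-2·λ' ≈ 2.38516 ∉ [0.6, 1.2) ⇒ out
candidate 7: (m,n)=(2,11) → π∥ = 2+11·λ ≈ 59.11841, π⊥ = 2+11·λ' ≈ -0.11841 ∉ [0.6, 1.2) ⇒ out
candidate 8: (m,n)=(4,9) → π∥ = 4+9·λ ≈ 50.73324, π⊥ = 4+9·λ' ≈ 2.26676 ∉ [0.6, 1.2) ⇒ out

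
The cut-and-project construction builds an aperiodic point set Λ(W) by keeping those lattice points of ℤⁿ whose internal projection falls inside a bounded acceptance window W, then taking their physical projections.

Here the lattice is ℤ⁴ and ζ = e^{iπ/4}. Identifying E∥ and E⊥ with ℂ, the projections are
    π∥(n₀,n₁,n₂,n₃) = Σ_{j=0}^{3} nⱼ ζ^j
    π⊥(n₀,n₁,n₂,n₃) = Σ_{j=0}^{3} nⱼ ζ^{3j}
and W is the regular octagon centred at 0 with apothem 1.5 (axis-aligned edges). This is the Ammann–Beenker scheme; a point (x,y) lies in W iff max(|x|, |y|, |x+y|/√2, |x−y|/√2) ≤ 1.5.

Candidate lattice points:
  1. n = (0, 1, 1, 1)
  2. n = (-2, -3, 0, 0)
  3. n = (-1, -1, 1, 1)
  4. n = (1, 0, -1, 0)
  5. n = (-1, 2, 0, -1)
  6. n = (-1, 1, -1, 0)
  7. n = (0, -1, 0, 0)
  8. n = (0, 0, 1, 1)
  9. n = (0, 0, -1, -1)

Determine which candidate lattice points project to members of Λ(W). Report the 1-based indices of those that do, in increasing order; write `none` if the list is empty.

Internal map: ζ^{3j} for j=0..3 gives (1,0), (−√2/2,√2/2), (0,−1), (√2/2,√2/2).
#1 (0, 1, 1, 1): internal (0.0000, 0.4142); octagon support 0.4142 vs apothem 1.5 → ∈ W
#2 (-2, -3, 0, 0): internal (0.1213, -2.1213); octagon support 2.1213 vs apothem 1.5 → ∉ W
#3 (-1, -1, 1, 1): internal (0.4142, -1.0000); octagon support 1.0000 vs apothem 1.5 → ∈ W
#4 (1, 0, -1, 0): internal (1.0000, 1.0000); octagon support 1.4142 vs apothem 1.5 → ∈ W
#5 (-1, 2, 0, -1): internal (-3.1213, 0.7071); octagon support 3.1213 vs apothem 1.5 → ∉ W
#6 (-1, 1, -1, 0): internal (-1.7071, 1.7071); octagon support 2.4142 vs apothem 1.5 → ∉ W
#7 (0, -1, 0, 0): internal (0.7071, -0.7071); octagon support 1.0000 vs apothem 1.5 → ∈ W
#8 (0, 0, 1, 1): internal (0.7071, -0.2929); octagon support 0.7071 vs apothem 1.5 → ∈ W
#9 (0, 0, -1, -1): internal (-0.7071, 0.2929); octagon support 0.7071 vs apothem 1.5 → ∈ W

1, 3, 4, 7, 8, 9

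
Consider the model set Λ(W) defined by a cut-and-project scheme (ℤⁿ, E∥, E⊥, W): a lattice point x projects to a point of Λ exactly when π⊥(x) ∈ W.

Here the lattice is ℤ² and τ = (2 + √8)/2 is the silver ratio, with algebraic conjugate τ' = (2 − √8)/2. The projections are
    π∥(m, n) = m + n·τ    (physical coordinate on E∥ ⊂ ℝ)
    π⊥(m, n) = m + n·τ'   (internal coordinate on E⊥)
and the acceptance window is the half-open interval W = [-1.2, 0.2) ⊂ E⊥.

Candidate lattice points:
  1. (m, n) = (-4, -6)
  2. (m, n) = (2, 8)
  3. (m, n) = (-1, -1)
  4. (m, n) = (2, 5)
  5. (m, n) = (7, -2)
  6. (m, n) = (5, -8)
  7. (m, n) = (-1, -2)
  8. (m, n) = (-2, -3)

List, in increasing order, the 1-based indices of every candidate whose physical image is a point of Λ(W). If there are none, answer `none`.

3, 4, 7, 8

Numerically τ ≈ 2.41421 and τ' = −1/τ ≈ -0.41421.
candidate 1: (m,n)=(-4,-6) → π∥ = -4-6·τ ≈ -18.48528, π⊥ = -4-6·τ' ≈ -1.51472 ∉ [-1.2, 0.2) ⇒ out
candidate 2: (m,n)=(2,8) → π∥ = 2+8·τ ≈ 21.31371, π⊥ = 2+8·τ' ≈ -1.31371 ∉ [-1.2, 0.2) ⇒ out
candidate 3: (m,n)=(-1,-1) → π∥ = -1-1·τ ≈ -3.41421, π⊥ = -1-1·τ' ≈ -0.58579 ∈ [-1.2, 0.2) ⇒ IN Λ
candidate 4: (m,n)=(2,5) → π∥ = 2+5·τ ≈ 14.07107, π⊥ = 2+5·τ' ≈ -0.07107 ∈ [-1.2, 0.2) ⇒ IN Λ
candidate 5: (m,n)=(7,-2) → π∥ = 7-2·τ ≈ 2.17157, π⊥ = 7-2·τ' ≈ 7.82843 ∉ [-1.2, 0.2) ⇒ out
candidate 6: (m,n)=(5,-8) → π∥ = 5-8·τ ≈ -14.31371, π⊥ = 5-8·τ' ≈ 8.31371 ∉ [-1.2, 0.2) ⇒ out
candidate 7: (m,n)=(-1,-2) → π∥ = -1-2·τ ≈ -5.82843, π⊥ = -1-2·τ' ≈ -0.17157 ∈ [-1.2, 0.2) ⇒ IN Λ
candidate 8: (m,n)=(-2,-3) → π∥ = -2-3·τ ≈ -9.24264, π⊥ = -2-3·τ' ≈ -0.75736 ∈ [-1.2, 0.2) ⇒ IN Λ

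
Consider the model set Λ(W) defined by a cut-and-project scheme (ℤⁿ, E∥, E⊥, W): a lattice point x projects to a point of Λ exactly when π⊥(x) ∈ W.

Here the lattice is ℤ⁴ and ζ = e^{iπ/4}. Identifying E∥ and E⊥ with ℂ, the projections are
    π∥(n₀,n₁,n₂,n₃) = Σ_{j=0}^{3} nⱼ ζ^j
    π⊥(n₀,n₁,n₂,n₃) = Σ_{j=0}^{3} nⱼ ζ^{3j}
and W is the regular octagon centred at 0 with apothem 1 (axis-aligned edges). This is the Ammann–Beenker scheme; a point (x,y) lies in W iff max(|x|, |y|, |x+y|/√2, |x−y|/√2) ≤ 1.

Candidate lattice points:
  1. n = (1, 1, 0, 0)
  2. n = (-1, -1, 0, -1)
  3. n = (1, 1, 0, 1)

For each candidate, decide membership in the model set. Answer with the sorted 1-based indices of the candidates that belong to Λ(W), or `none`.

1

With ζ = e^{iπ/4} the internal vectors are ζ^0,ζ^3,ζ^6,ζ^9.
candidate 1: n = (1, 1, 0, 0) → π⊥ ≈ (+0.29289, +0.70711); max(|x|,|y|,|x±y|/√2) = 0.70711 ≤ 1 ⇒ ∈ W
candidate 2: n = (-1, -1, 0, -1) → π⊥ ≈ (-1.00000, -1.41421); max(|x|,|y|,|x±y|/√2) = 1.70711 > 1 ⇒ ∉ W
candidate 3: n = (1, 1, 0, 1) → π⊥ ≈ (+1.00000, +1.41421); max(|x|,|y|,|x±y|/√2) = 1.70711 > 1 ⇒ ∉ W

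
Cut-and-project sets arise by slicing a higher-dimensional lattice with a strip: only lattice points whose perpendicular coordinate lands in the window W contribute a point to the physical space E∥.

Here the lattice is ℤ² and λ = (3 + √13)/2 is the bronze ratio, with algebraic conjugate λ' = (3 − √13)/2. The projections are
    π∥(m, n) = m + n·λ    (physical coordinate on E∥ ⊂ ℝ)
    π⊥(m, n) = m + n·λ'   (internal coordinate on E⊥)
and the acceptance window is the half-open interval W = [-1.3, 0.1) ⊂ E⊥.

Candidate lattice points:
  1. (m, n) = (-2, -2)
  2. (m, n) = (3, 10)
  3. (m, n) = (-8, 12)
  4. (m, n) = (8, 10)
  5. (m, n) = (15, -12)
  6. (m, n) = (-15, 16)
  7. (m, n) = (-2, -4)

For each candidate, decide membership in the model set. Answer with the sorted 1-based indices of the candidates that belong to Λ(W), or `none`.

2, 7

λ' = (3−√13)/2 ≈ -0.302776.
#1 (-2,-2): internal coord -2 + (-2)·λ' = -1.394449; -1.394449 ∉ [-1.3, 0.1) → out
#2 (3,10): internal coord 3 + (10)·λ' = -0.027756; -0.027756 ∈ [-1.3, 0.1) → IN Λ
#3 (-8,12): internal coord -8 + (12)·λ' = -11.633308; -11.633308 ∉ [-1.3, 0.1) → out
#4 (8,10): internal coord 8 + (10)·λ' = +4.972244; +4.972244 ∉ [-1.3, 0.1) → out
#5 (15,-12): internal coord 15 + (-12)·λ' = +18.633308; +18.633308 ∉ [-1.3, 0.1) → out
#6 (-15,16): internal coord -15 + (16)·λ' = -19.844410; -19.844410 ∉ [-1.3, 0.1) → out
#7 (-2,-4): internal coord -2 + (-4)·λ' = -0.788897; -0.788897 ∈ [-1.3, 0.1) → IN Λ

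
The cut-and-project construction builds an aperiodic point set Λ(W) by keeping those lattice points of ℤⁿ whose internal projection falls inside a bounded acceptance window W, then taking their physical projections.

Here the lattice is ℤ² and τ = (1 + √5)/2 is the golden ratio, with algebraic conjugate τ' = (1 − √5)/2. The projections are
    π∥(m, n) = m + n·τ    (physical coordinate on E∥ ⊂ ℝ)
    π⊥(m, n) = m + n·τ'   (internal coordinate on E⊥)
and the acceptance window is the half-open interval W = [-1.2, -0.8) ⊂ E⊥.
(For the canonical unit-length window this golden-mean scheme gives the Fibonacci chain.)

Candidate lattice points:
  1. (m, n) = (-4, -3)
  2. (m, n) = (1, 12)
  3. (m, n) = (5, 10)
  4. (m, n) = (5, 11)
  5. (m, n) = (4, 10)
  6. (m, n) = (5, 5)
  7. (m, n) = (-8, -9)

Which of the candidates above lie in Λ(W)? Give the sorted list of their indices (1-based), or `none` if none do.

τ' = (1−√5)/2 ≈ -0.61803.
candidate 1: (m,n)=(-4,-3) → π∥ = -4-3·τ ≈ -8.85410, π⊥ = -4-3·τ' ≈ -2.14590 ∉ [-1.2, -0.8) ⇒ out
candidate 2: (m,n)=(1,12) → π∥ = 1+12·τ ≈ 20.41641, π⊥ = 1+12·τ' ≈ -6.41641 ∉ [-1.2, -0.8) ⇒ out
candidate 3: (m,n)=(5,10) → π∥ = 5+10·τ ≈ 21.18034, π⊥ = 5+10·τ' ≈ -1.18034 ∈ [-1.2, -0.8) ⇒ IN Λ
candidate 4: (m,n)=(5,11) → π∥ = 5+11·τ ≈ 22.79837, π⊥ = 5+11·τ' ≈ -1.79837 ∉ [-1.2, -0.8) ⇒ out
candidate 5: (m,n)=(4,10) → π∥ = 4+10·τ ≈ 20.18034, π⊥ = 4+10·τ' ≈ -2.18034 ∉ [-1.2, -0.8) ⇒ out
candidate 6: (m,n)=(5,5) → π∥ = 5+5·τ ≈ 13.09017, π⊥ = 5+5·τ' ≈ 1.90983 ∉ [-1.2, -0.8) ⇒ out
candidate 7: (m,n)=(-8,-9) → π∥ = -8-9·τ ≈ -22.56231, π⊥ = -8-9·τ' ≈ -2.43769 ∉ [-1.2, -0.8) ⇒ out

3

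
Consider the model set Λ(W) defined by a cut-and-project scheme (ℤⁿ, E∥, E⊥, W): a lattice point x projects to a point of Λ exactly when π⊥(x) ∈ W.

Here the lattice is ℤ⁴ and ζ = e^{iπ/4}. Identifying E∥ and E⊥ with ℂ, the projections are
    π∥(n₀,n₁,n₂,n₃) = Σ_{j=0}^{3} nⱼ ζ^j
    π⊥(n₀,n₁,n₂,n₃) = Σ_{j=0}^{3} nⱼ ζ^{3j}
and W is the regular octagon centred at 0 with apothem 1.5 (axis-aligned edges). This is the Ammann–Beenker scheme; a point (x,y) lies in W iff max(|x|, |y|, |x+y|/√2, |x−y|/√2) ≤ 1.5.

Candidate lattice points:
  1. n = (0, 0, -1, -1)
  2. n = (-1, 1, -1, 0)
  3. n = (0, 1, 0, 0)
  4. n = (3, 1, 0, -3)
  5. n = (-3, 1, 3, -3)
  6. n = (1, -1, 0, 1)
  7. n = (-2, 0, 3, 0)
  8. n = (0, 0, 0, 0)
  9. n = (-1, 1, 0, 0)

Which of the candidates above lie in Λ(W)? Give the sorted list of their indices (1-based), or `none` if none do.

With ζ = e^{iπ/4} the internal vectors are ζ^0,ζ^3,ζ^6,ζ^9.
candidate 1: n = (0, 0, -1, -1) → π⊥ ≈ (-0.70711, +0.29289); max(|x|,|y|,|x±y|/√2) = 0.70711 ≤ 1.5 ⇒ ∈ W
candidate 2: n = (-1, 1, -1, 0) → π⊥ ≈ (-1.70711, +1.70711); max(|x|,|y|,|x±y|/√2) = 2.41421 > 1.5 ⇒ ∉ W
candidate 3: n = (0, 1, 0, 0) → π⊥ ≈ (-0.70711, +0.70711); max(|x|,|y|,|x±y|/√2) = 1.00000 ≤ 1.5 ⇒ ∈ W
candidate 4: n = (3, 1, 0, -3) → π⊥ ≈ (+0.17157, -1.41421); max(|x|,|y|,|x±y|/√2) = 1.41421 ≤ 1.5 ⇒ ∈ W
candidate 5: n = (-3, 1, 3, -3) → π⊥ ≈ (-5.82843, -4.41421); max(|x|,|y|,|x±y|/√2) = 7.24264 > 1.5 ⇒ ∉ W
candidate 6: n = (1, -1, 0, 1) → π⊥ ≈ (+2.41421, +0.00000); max(|x|,|y|,|x±y|/√2) = 2.41421 > 1.5 ⇒ ∉ W
candidate 7: n = (-2, 0, 3, 0) → π⊥ ≈ (-2.00000, -3.00000); max(|x|,|y|,|x±y|/√2) = 3.53553 > 1.5 ⇒ ∉ W
candidate 8: n = (0, 0, 0, 0) → π⊥ ≈ (+0.00000, +0.00000); max(|x|,|y|,|x±y|/√2) = 0.00000 ≤ 1.5 ⇒ ∈ W
candidate 9: n = (-1, 1, 0, 0) → π⊥ ≈ (-1.70711, +0.70711); max(|x|,|y|,|x±y|/√2) = 1.70711 > 1.5 ⇒ ∉ W

1, 3, 4, 8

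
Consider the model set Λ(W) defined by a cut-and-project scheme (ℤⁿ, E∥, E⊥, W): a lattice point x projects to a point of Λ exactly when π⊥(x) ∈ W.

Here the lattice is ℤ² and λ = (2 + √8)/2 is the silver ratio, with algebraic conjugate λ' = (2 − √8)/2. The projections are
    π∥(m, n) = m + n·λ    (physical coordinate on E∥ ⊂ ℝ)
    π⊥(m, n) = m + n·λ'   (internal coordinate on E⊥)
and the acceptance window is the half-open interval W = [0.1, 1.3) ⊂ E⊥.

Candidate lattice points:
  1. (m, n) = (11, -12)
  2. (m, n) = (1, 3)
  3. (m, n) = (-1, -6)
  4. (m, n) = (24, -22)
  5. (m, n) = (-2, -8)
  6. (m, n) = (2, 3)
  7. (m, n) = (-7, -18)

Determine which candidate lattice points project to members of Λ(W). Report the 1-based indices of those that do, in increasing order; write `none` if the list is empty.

6, 7

Compute λ' = (2−√8)/2 = -0.4142, so π⊥(m,n) = m -0.4142·n.
[1] lift (11,-12): star map gives 15.9706; window check 0.1 ≤ 15.9706 < 1.3 is false → out
[2] lift (1,3): star map gives -0.2426; window check 0.1 ≤ -0.2426 < 1.3 is false → out
[3] lift (-1,-6): star map gives 1.4853; window check 0.1 ≤ 1.4853 < 1.3 is false → out
[4] lift (24,-22): star map gives 33.1127; window check 0.1 ≤ 33.1127 < 1.3 is false → out
[5] lift (-2,-8): star map gives 1.3137; window check 0.1 ≤ 1.3137 < 1.3 is false → out
[6] lift (2,3): star map gives 0.7574; window check 0.1 ≤ 0.7574 < 1.3 is true → IN Λ
[7] lift (-7,-18): star map gives 0.4558; window check 0.1 ≤ 0.4558 < 1.3 is true → IN Λ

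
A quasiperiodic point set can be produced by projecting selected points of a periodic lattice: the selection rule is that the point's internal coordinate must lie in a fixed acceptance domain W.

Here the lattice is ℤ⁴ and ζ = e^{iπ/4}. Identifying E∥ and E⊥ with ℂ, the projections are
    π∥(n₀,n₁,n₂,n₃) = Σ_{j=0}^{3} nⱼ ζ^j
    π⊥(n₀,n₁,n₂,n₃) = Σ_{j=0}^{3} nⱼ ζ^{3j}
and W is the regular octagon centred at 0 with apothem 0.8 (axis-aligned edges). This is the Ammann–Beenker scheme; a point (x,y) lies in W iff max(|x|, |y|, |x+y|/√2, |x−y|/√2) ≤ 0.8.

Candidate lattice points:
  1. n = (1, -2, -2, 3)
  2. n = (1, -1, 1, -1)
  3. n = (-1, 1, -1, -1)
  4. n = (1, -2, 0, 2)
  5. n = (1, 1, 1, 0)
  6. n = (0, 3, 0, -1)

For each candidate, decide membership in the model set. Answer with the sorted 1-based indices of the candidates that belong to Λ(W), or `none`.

5

Internal map: ζ^{3j} for j=0..3 gives (1,0), (−√2/2,√2/2), (0,−1), (√2/2,√2/2).
#1 (1, -2, -2, 3): internal (4.53553, 2.70711); octagon support 5.12132 vs apothem 0.8 → ∉ W
#2 (1, -1, 1, -1): internal (1.00000, -2.41421); octagon support 2.41421 vs apothem 0.8 → ∉ W
#3 (-1, 1, -1, -1): internal (-2.41421, 1.00000); octagon support 2.41421 vs apothem 0.8 → ∉ W
#4 (1, -2, 0, 2): internal (3.82843, 0.00000); octagon support 3.82843 vs apothem 0.8 → ∉ W
#5 (1, 1, 1, 0): internal (0.29289, -0.29289); octagon support 0.41421 vs apothem 0.8 → ∈ W
#6 (0, 3, 0, -1): internal (-2.82843, 1.41421); octagon support 3.00000 vs apothem 0.8 → ∉ W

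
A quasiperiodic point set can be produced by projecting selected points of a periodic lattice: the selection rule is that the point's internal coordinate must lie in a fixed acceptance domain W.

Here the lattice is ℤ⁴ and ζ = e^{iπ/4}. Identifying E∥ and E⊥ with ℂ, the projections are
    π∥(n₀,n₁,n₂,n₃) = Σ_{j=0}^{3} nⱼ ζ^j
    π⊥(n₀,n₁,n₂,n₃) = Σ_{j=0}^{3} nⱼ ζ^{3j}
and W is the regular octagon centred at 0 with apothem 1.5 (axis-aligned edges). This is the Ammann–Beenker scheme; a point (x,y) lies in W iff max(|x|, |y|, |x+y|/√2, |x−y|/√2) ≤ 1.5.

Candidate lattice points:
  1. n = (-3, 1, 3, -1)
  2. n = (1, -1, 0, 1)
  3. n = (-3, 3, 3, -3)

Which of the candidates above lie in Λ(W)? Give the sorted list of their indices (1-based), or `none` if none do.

π⊥(n) = n₀ + n₁ζ³ + n₂ζ⁶ + n₃ζ⁹ where ζ = e^{iπ/4}.
candidate 1: n = (-3, 1, 3, -1) → π⊥ ≈ (-4.4142, -3.0000); max(|x|,|y|,|x±y|/√2) = 5.2426 > 1.5 ⇒ ∉ W
candidate 2: n = (1, -1, 0, 1) → π⊥ ≈ (+2.4142, +0.0000); max(|x|,|y|,|x±y|/√2) = 2.4142 > 1.5 ⇒ ∉ W
candidate 3: n = (-3, 3, 3, -3) → π⊥ ≈ (-7.2426, -3.0000); max(|x|,|y|,|x±y|/√2) = 7.2426 > 1.5 ⇒ ∉ W

none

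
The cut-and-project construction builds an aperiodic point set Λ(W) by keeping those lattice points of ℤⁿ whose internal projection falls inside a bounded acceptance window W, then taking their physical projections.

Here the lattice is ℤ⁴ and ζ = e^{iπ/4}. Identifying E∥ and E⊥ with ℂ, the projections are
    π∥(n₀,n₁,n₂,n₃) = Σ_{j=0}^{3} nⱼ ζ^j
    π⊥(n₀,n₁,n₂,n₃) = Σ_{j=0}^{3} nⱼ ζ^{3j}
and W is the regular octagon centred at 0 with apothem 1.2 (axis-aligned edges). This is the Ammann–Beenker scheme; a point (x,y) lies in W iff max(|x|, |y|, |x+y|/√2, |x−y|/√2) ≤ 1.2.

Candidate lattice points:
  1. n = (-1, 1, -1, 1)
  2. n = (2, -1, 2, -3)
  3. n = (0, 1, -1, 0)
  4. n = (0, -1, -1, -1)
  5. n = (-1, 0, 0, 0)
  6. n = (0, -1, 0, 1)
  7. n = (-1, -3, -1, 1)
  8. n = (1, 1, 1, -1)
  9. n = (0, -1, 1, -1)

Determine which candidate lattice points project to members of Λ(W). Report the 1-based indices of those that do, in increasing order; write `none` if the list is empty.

4, 5, 8

With ζ = e^{iπ/4} the internal vectors are ζ^0,ζ^3,ζ^6,ζ^9.
candidate 1: n = (-1, 1, -1, 1) → π⊥ ≈ (-1.0000, +2.4142); max(|x|,|y|,|x±y|/√2) = 2.4142 > 1.2 ⇒ ∉ W
candidate 2: n = (2, -1, 2, -3) → π⊥ ≈ (+0.5858, -4.8284); max(|x|,|y|,|x±y|/√2) = 4.8284 > 1.2 ⇒ ∉ W
candidate 3: n = (0, 1, -1, 0) → π⊥ ≈ (-0.7071, +1.7071); max(|x|,|y|,|x±y|/√2) = 1.7071 > 1.2 ⇒ ∉ W
candidate 4: n = (0, -1, -1, -1) → π⊥ ≈ (+0.0000, -0.4142); max(|x|,|y|,|x±y|/√2) = 0.4142 ≤ 1.2 ⇒ ∈ W
candidate 5: n = (-1, 0, 0, 0) → π⊥ ≈ (-1.0000, +0.0000); max(|x|,|y|,|x±y|/√2) = 1.0000 ≤ 1.2 ⇒ ∈ W
candidate 6: n = (0, -1, 0, 1) → π⊥ ≈ (+1.4142, +0.0000); max(|x|,|y|,|x±y|/√2) = 1.4142 > 1.2 ⇒ ∉ W
candidate 7: n = (-1, -3, -1, 1) → π⊥ ≈ (+1.8284, -0.4142); max(|x|,|y|,|x±y|/√2) = 1.8284 > 1.2 ⇒ ∉ W
candidate 8: n = (1, 1, 1, -1) → π⊥ ≈ (-0.4142, -1.0000); max(|x|,|y|,|x±y|/√2) = 1.0000 ≤ 1.2 ⇒ ∈ W
candidate 9: n = (0, -1, 1, -1) → π⊥ ≈ (+0.0000, -2.4142); max(|x|,|y|,|x±y|/√2) = 2.4142 > 1.2 ⇒ ∉ W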